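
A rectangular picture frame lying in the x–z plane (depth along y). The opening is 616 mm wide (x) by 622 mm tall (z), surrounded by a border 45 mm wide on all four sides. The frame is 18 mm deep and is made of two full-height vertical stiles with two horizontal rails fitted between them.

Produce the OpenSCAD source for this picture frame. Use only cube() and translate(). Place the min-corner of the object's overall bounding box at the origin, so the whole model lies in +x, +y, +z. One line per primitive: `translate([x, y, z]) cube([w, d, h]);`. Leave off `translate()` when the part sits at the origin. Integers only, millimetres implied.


cube([45, 18, 712]);
translate([661, 0, 0]) cube([45, 18, 712]);
translate([45, 0, 0]) cube([616, 18, 45]);
translate([45, 0, 667]) cube([616, 18, 45]);


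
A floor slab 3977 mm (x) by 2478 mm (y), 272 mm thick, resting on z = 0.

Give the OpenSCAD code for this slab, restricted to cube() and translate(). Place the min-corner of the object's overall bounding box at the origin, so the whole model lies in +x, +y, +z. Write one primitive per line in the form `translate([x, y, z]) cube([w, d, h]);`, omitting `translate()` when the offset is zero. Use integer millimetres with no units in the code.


cube([3977, 2478, 272]);


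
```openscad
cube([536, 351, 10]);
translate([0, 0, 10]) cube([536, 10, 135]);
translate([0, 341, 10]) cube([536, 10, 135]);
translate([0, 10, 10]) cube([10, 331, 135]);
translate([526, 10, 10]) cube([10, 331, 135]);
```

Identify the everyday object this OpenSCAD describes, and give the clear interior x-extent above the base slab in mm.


An open box. The internal width is 516 mm.

A 536×351 base slab with four walls standing on it — an open box. The base is 536 mm wide and the walls are 10 mm thick, so the internal width is 536 − 2 × 10 = 516 mm.


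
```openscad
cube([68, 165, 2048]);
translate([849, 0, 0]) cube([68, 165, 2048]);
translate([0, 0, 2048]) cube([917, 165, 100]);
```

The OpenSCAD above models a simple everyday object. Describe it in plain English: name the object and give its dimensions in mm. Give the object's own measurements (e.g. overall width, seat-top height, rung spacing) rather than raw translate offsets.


A door frame. The clear opening is 781 mm wide and 2048 mm high. Two 68 mm wide jambs, 165 mm deep, stand either side of the opening from the floor to the top of the opening. A 100 mm thick head sits across the top of both jambs, spanning the full outside width of the frame.


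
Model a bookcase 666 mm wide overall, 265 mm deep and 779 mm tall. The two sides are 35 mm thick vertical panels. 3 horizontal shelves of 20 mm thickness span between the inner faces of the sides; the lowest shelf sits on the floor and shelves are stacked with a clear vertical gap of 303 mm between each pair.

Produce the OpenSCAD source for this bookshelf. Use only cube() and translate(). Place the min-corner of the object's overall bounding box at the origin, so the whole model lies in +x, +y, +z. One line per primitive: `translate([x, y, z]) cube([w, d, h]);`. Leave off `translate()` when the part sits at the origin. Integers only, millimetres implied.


cube([35, 265, 779]);
translate([631, 0, 0]) cube([35, 265, 779]);
translate([35, 0, 0]) cube([596, 265, 20]);
translate([35, 0, 323]) cube([596, 265, 20]);
translate([35, 0, 646]) cube([596, 265, 20]);


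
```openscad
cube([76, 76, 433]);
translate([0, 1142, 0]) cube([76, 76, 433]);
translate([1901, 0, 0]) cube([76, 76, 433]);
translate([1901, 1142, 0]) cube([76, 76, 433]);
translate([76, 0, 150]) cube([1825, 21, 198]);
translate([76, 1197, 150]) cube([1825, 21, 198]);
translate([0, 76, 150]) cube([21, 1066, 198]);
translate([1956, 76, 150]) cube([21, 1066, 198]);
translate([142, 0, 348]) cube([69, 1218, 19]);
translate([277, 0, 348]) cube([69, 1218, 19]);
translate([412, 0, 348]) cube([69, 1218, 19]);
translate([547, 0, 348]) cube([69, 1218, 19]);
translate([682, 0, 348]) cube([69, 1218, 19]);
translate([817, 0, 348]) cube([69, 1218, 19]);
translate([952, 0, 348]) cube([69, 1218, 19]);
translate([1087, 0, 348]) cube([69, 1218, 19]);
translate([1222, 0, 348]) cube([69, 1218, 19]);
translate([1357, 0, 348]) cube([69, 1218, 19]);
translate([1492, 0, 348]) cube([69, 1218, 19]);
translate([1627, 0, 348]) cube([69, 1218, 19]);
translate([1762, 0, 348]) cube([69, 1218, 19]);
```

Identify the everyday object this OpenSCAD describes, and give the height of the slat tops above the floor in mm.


A bed frame. The slat-top height is 367 mm.

Four posts, four rails, and a row of slats — a bed frame. Slats sit on the rails at z = 150 + 198 = 348; with slat thickness 19, the top is 367 mm.


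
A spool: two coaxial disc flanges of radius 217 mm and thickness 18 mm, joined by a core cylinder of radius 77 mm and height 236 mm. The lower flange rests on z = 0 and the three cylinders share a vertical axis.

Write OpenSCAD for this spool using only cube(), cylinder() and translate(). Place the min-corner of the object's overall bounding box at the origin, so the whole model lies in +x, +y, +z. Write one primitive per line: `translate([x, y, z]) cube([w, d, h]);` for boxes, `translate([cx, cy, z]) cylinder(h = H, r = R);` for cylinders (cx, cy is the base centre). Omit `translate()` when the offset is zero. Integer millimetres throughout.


translate([217, 217, 0]) cylinder(h = 18, r = 217);
translate([217, 217, 18]) cylinder(h = 236, r = 77);
translate([217, 217, 254]) cylinder(h = 18, r = 217);


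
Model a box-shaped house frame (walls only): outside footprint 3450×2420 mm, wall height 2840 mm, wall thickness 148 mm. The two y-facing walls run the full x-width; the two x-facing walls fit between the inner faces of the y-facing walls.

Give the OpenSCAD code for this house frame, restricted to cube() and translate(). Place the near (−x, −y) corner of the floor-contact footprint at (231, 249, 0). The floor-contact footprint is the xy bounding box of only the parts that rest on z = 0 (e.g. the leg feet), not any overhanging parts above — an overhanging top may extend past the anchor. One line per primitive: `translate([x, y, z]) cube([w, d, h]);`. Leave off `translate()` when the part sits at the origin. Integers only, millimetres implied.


translate([231, 249, 0]) cube([3450, 148, 2840]);
translate([231, 2521, 0]) cube([3450, 148, 2840]);
translate([231, 397, 0]) cube([148, 2124, 2840]);
translate([3533, 397, 0]) cube([148, 2124, 2840]);


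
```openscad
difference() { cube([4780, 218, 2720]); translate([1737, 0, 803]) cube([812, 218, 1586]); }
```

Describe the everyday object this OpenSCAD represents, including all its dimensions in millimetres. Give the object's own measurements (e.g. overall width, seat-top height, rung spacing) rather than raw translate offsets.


A wall 4780 mm long (x), 218 mm thick (y), 2720 mm tall, with a rectangular window opening cut through it. The opening is 812 mm wide and 1586 mm tall; its sill is at z = 803 mm and its near (−x) edge is 1737 mm from the wall's −x end. The opening passes through the full wall thickness.


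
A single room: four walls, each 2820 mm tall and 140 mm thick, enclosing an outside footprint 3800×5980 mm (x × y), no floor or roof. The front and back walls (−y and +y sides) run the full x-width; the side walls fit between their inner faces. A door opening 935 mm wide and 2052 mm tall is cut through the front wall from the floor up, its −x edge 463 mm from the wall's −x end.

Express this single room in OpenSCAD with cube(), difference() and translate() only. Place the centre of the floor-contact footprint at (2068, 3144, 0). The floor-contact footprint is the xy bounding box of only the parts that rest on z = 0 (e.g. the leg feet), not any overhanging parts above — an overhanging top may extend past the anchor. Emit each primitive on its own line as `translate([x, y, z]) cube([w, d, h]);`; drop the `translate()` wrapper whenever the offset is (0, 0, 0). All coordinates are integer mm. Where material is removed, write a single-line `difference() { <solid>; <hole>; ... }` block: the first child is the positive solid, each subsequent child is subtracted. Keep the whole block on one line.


difference() { translate([168, 154, 0]) cube([3800, 140, 2820]); translate([631, 154, 0]) cube([935, 140, 2052]); }
translate([168, 5994, 0]) cube([3800, 140, 2820]);
translate([168, 294, 0]) cube([140, 5700, 2820]);
translate([3828, 294, 0]) cube([140, 5700, 2820]);


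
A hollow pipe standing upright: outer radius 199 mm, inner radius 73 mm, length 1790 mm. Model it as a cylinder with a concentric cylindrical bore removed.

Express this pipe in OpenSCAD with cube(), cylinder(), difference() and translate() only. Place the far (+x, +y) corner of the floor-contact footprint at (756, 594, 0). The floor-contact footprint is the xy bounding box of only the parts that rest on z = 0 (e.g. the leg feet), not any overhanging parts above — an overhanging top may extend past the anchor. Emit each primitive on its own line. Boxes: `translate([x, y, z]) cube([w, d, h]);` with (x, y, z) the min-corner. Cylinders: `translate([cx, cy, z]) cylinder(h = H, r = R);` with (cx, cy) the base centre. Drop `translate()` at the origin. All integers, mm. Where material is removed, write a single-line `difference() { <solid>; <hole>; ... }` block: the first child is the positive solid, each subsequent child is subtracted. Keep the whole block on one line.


difference() { translate([557, 395, 0]) cylinder(h = 1790, r = 199); translate([557, 395, 0]) cylinder(h = 1790, r = 73); }


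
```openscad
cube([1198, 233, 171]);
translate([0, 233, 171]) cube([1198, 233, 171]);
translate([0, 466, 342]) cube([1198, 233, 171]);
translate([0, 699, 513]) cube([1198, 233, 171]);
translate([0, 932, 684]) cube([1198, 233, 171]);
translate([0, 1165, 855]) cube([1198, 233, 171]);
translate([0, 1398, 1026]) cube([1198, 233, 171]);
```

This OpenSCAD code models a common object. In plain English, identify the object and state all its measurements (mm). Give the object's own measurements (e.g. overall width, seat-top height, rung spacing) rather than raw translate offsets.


A straight staircase of 7 solid steps. Each step is 1198 mm wide (x), 233 mm deep (y, the going) and 171 mm tall (the rise). The first step rests on the floor; each subsequent step sits one going further in +y and one rise higher in +z, directly behind and above the previous step with no overlap.


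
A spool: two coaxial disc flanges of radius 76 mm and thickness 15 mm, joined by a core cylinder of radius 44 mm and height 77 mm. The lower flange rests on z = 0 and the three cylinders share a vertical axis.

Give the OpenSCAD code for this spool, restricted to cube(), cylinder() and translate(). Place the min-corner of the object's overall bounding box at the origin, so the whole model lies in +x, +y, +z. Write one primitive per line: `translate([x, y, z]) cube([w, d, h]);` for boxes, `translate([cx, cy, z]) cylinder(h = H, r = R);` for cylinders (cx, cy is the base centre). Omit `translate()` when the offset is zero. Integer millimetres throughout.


translate([76, 76, 0]) cylinder(h = 15, r = 76);
translate([76, 76, 15]) cylinder(h = 77, r = 44);
translate([76, 76, 92]) cylinder(h = 15, r = 76);


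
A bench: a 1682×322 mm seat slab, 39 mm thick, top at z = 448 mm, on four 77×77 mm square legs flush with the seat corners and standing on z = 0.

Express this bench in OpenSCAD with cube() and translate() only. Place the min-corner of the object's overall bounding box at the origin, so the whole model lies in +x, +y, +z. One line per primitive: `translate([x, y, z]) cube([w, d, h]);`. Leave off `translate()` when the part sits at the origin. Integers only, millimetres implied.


// leg_h = 448 − 39 = 409
translate([0, 0, 409]) cube([1682, 322, 39]);
cube([77, 77, 409]);
translate([0, 245, 0]) cube([77, 77, 409]);
translate([1605, 0, 0]) cube([77, 77, 409]);
translate([1605, 245, 0]) cube([77, 77, 409]);


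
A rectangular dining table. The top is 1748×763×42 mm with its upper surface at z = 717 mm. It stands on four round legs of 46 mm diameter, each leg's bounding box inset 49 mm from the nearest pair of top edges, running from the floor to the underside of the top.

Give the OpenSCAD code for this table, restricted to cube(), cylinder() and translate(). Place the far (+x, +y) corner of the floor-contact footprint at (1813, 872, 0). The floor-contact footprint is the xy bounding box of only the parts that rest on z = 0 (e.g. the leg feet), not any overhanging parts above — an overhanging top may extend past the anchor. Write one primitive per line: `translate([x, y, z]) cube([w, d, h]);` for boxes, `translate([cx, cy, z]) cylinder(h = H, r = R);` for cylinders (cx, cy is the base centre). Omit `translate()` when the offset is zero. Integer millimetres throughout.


translate([114, 158, 675]) cube([1748, 763, 42]);
translate([186, 230, 0]) cylinder(h = 675, r = 23);
translate([1790, 230, 0]) cylinder(h = 675, r = 23);
translate([186, 849, 0]) cylinder(h = 675, r = 23);
translate([1790, 849, 0]) cylinder(h = 675, r = 23);


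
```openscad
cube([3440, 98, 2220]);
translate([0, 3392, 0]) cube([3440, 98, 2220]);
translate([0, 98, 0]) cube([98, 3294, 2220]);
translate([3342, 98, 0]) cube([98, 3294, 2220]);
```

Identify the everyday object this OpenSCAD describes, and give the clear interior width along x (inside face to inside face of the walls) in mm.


A house (or room) frame. The interior width is 3244 mm.

Four 2220 mm walls enclosing a rectangle with no floor or roof — a room or house frame. Outside width is 3440 mm and wall thickness is 98 mm, so the interior width is 3440 − 2 × 98 = 3244 mm.


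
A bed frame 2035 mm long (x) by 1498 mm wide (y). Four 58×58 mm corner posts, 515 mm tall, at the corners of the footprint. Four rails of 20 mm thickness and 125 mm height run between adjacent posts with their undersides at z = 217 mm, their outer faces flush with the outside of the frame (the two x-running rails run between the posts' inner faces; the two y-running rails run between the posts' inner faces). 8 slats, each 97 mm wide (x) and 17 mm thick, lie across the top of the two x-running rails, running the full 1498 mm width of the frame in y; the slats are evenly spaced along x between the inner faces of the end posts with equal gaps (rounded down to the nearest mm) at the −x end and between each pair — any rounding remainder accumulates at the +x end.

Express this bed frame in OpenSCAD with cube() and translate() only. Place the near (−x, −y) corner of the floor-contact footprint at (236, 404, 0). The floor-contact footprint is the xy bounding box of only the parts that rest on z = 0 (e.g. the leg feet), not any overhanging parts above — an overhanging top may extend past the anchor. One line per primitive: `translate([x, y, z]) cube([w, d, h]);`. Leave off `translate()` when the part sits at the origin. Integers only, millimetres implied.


// slat z = rail_z + rail_h = 217 + 125 = 342
// slat gap = ⌊(1919 − 8·97) / 9⌋ = 127
translate([236, 404, 0]) cube([58, 58, 515]);
translate([236, 1844, 0]) cube([58, 58, 515]);
translate([2213, 404, 0]) cube([58, 58, 515]);
translate([2213, 1844, 0]) cube([58, 58, 515]);
translate([294, 404, 217]) cube([1919, 20, 125]);
translate([294, 1882, 217]) cube([1919, 20, 125]);
translate([236, 462, 217]) cube([20, 1382, 125]);
translate([2251, 462, 217]) cube([20, 1382, 125]);
translate([421, 404, 342]) cube([97, 1498, 17]);
translate([645, 404, 342]) cube([97, 1498, 17]);
translate([869, 404, 342]) cube([97, 1498, 17]);
translate([1093, 404, 342]) cube([97, 1498, 17]);
translate([1317, 404, 342]) cube([97, 1498, 17]);
translate([1541, 404, 342]) cube([97, 1498, 17]);
translate([1765, 404, 342]) cube([97, 1498, 17]);
translate([1989, 404, 342]) cube([97, 1498, 17]);


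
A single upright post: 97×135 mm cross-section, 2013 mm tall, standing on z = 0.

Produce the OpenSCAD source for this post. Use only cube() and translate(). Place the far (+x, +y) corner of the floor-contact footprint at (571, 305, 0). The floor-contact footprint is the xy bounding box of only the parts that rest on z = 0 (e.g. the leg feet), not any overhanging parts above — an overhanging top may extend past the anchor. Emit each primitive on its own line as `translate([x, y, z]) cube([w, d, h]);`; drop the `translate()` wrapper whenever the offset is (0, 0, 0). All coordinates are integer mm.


translate([474, 170, 0]) cube([97, 135, 2013]);


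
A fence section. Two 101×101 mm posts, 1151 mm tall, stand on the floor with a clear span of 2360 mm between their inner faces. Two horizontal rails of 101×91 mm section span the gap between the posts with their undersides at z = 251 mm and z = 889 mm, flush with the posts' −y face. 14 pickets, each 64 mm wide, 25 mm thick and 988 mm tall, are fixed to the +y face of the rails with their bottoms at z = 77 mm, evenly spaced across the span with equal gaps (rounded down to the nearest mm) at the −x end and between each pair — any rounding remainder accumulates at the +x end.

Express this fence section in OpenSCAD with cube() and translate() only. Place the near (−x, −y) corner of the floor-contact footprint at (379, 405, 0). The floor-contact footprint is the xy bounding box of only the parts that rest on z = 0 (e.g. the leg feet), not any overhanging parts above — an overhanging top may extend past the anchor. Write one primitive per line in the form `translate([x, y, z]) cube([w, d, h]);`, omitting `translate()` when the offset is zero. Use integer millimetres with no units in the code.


translate([379, 405, 0]) cube([101, 101, 1151]);
translate([2840, 405, 0]) cube([101, 101, 1151]);
translate([480, 405, 251]) cube([2360, 101, 91]);
translate([480, 405, 889]) cube([2360, 101, 91]);
translate([577, 506, 77]) cube([64, 25, 988]);
translate([738, 506, 77]) cube([64, 25, 988]);
translate([899, 506, 77]) cube([64, 25, 988]);
translate([1060, 506, 77]) cube([64, 25, 988]);
translate([1221, 506, 77]) cube([64, 25, 988]);
translate([1382, 506, 77]) cube([64, 25, 988]);
translate([1543, 506, 77]) cube([64, 25, 988]);
translate([1704, 506, 77]) cube([64, 25, 988]);
translate([1865, 506, 77]) cube([64, 25, 988]);
translate([2026, 506, 77]) cube([64, 25, 988]);
translate([2187, 506, 77]) cube([64, 25, 988]);
translate([2348, 506, 77]) cube([64, 25, 988]);
translate([2509, 506, 77]) cube([64, 25, 988]);
translate([2670, 506, 77]) cube([64, 25, 988]);


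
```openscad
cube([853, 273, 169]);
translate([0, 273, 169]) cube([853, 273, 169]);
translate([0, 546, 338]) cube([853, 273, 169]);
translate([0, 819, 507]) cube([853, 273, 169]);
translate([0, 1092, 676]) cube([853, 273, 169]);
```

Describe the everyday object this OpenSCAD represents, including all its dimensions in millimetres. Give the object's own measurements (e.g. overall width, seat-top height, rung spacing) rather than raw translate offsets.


A straight staircase of 5 solid steps. Each step is 853 mm wide (x), 273 mm deep (y, the going) and 169 mm tall (the rise). The first step rests on the floor; each subsequent step sits one going further in +y and one rise higher in +z, directly behind and above the previous step with no overlap.


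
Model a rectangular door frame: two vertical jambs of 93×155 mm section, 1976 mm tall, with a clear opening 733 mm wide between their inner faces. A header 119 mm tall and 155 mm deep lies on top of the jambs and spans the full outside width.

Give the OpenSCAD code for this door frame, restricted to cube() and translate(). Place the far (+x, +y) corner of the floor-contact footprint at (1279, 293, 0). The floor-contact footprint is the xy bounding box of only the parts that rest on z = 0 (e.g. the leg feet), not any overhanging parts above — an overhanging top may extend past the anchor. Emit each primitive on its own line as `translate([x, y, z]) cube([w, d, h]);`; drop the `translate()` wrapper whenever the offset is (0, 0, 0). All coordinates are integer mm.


translate([360, 138, 0]) cube([93, 155, 1976]);
translate([1186, 138, 0]) cube([93, 155, 1976]);
translate([360, 138, 1976]) cube([919, 155, 119]);


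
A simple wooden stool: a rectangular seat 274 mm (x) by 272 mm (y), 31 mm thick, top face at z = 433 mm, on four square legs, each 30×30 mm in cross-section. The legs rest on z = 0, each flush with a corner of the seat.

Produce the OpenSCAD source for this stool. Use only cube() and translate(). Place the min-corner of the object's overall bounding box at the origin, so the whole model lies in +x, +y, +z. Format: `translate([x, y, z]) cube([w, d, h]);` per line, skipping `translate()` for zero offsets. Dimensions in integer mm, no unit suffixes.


translate([0, 0, 402]) cube([274, 272, 31]);
cube([30, 30, 402]);
translate([244, 0, 0]) cube([30, 30, 402]);
translate([0, 242, 0]) cube([30, 30, 402]);
translate([244, 242, 0]) cube([30, 30, 402]);


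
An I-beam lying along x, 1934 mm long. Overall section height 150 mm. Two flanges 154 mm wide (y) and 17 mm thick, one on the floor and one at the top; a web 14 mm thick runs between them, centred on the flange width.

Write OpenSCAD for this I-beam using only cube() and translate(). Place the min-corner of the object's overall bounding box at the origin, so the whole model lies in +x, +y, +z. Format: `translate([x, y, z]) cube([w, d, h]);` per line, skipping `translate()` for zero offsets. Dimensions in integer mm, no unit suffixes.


cube([1934, 154, 17]);
translate([0, 70, 17]) cube([1934, 14, 116]);
translate([0, 0, 133]) cube([1934, 154, 17]);


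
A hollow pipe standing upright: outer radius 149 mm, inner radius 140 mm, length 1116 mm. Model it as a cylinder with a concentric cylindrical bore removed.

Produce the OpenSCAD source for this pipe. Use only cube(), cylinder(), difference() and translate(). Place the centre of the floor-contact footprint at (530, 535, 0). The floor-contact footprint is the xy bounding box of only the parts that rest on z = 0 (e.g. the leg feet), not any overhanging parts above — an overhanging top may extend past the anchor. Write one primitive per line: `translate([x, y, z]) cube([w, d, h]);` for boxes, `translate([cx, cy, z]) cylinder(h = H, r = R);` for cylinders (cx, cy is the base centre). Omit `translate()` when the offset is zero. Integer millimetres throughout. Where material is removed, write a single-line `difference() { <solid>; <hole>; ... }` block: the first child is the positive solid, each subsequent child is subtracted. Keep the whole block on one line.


difference() { translate([530, 535, 0]) cylinder(h = 1116, r = 149); translate([530, 535, 0]) cylinder(h = 1116, r = 140); }


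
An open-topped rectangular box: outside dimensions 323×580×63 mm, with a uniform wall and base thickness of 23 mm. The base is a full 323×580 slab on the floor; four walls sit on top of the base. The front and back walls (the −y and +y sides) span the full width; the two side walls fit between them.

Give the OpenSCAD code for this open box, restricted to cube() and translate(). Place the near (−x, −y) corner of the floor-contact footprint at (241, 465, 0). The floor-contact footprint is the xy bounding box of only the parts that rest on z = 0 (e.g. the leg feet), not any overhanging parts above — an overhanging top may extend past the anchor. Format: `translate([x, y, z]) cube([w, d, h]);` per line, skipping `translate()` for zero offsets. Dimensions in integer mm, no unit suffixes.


translate([241, 465, 0]) cube([323, 580, 23]);
translate([241, 465, 23]) cube([323, 23, 40]);
translate([241, 1022, 23]) cube([323, 23, 40]);
translate([241, 488, 23]) cube([23, 534, 40]);
translate([541, 488, 23]) cube([23, 534, 40]);


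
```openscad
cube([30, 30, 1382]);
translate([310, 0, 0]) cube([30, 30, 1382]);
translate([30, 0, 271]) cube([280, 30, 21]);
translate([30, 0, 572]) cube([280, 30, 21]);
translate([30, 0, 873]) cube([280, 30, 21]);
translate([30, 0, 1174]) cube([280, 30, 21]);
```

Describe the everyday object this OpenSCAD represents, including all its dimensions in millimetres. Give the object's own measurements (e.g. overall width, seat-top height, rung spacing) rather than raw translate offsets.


A straight ladder. Two 30×30 mm vertical rails, 1382 mm tall, stand 340 mm apart (outside-to-outside) with their front faces coplanar on the −y side. 4 rungs, each 30 mm deep and 21 mm tall, span between the inner faces of the rails, front faces flush with the rails. The lowest rung's underside is at z = 271 mm and rungs are spaced 301 mm apart (underside to underside).


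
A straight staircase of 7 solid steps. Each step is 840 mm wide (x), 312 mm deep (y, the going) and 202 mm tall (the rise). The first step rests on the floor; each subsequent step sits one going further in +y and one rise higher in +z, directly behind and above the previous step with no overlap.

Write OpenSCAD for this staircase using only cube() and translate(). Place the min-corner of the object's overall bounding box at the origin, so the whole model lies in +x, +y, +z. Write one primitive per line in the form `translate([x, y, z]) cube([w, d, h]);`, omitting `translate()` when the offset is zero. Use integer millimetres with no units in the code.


cube([840, 312, 202]);
translate([0, 312, 202]) cube([840, 312, 202]);
translate([0, 624, 404]) cube([840, 312, 202]);
translate([0, 936, 606]) cube([840, 312, 202]);
translate([0, 1248, 808]) cube([840, 312, 202]);
translate([0, 1560, 1010]) cube([840, 312, 202]);
translate([0, 1872, 1212]) cube([840, 312, 202]);


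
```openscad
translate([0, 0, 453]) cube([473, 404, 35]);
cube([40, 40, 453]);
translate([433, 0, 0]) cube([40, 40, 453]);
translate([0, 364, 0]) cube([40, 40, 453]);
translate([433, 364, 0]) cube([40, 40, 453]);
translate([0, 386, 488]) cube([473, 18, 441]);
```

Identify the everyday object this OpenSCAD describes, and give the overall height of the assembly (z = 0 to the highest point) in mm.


A chair. The overall height is 929 mm.

A slab on four corner posts with a tall panel at the back — a chair. The seat slab sits at z = 453 with thickness 35, and the 441 mm backrest starts at the seat top, so the overall height is 453 + 35 + 441 = 929 mm.


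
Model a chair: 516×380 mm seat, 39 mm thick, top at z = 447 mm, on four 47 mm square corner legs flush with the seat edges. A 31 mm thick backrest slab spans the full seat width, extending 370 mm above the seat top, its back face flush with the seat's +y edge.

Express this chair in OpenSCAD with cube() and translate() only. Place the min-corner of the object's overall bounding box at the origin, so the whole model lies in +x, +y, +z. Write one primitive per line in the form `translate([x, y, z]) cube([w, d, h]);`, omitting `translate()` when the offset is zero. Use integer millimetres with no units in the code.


// leg_h = 447 - 39 = 408
translate([0, 0, 408]) cube([516, 380, 39]);
cube([47, 47, 408]);
translate([469, 0, 0]) cube([47, 47, 408]);
translate([0, 333, 0]) cube([47, 47, 408]);
translate([469, 333, 0]) cube([47, 47, 408]);
translate([0, 349, 447]) cube([516, 31, 370]);


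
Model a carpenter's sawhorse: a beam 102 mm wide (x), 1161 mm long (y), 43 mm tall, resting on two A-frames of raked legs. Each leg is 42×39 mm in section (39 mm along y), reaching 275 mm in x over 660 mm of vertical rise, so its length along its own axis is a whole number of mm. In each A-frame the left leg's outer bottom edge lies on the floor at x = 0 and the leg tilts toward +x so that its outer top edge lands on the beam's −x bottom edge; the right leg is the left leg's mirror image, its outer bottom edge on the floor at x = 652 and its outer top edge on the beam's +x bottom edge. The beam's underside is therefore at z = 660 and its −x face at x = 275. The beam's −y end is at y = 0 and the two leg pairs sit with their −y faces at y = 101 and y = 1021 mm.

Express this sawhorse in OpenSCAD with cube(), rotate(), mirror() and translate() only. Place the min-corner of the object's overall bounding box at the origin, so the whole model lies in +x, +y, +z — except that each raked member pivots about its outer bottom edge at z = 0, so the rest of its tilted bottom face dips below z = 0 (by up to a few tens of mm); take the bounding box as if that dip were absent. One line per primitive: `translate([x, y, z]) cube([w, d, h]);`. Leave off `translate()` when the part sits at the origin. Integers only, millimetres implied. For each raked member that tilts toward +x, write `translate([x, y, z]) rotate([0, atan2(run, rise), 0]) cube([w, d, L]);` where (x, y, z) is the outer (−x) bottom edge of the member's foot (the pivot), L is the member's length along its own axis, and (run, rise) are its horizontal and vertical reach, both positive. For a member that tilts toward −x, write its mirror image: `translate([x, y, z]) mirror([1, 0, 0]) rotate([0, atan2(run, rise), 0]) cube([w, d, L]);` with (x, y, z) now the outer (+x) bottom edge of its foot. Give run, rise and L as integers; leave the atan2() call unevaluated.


translate([275, 0, 660]) cube([102, 1161, 43]);
translate([0, 101, 0]) rotate([0, atan2(275, 660), 0]) cube([42, 39, 715]);
translate([652, 101, 0]) mirror([1, 0, 0]) rotate([0, atan2(275, 660), 0]) cube([42, 39, 715]);
translate([0, 1021, 0]) rotate([0, atan2(275, 660), 0]) cube([42, 39, 715]);
translate([652, 1021, 0]) mirror([1, 0, 0]) rotate([0, atan2(275, 660), 0]) cube([42, 39, 715]);


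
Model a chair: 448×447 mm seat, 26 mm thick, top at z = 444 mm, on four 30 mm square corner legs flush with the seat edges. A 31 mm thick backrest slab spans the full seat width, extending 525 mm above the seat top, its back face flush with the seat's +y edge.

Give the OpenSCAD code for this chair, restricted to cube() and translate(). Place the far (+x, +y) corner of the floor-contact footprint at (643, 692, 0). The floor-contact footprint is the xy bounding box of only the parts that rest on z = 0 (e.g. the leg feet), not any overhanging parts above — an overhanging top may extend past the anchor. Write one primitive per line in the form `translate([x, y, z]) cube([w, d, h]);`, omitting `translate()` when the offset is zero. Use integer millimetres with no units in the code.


translate([195, 245, 418]) cube([448, 447, 26]);
translate([195, 245, 0]) cube([30, 30, 418]);
translate([613, 245, 0]) cube([30, 30, 418]);
translate([195, 662, 0]) cube([30, 30, 418]);
translate([613, 662, 0]) cube([30, 30, 418]);
translate([195, 661, 444]) cube([448, 31, 525]);


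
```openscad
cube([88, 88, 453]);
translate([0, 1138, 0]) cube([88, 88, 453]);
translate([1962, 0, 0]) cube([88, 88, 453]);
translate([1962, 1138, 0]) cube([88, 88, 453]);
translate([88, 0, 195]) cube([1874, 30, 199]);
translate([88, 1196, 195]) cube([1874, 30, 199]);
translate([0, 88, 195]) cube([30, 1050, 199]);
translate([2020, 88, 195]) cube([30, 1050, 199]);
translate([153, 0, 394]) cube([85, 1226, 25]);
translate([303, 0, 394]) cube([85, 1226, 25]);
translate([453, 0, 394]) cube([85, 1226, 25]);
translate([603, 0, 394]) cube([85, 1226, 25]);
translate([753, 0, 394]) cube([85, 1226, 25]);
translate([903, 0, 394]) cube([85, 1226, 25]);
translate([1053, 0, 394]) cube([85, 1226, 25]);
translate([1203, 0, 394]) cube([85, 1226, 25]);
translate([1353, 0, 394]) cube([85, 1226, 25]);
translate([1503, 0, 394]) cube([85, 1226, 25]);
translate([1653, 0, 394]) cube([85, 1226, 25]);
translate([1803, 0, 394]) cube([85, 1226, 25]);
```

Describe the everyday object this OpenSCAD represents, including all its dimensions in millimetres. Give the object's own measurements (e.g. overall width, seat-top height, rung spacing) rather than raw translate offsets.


A bed frame 2050 mm long (x) by 1226 mm wide (y). Four 88×88 mm corner posts, 453 mm tall, at the corners of the footprint. Four rails of 30 mm thickness and 199 mm height run between adjacent posts with their undersides at z = 195 mm, their outer faces flush with the outside of the frame (the two x-running rails run between the posts' inner faces; the two y-running rails run between the posts' inner faces). 12 slats, each 85 mm wide (x) and 25 mm thick, lie across the top of the two x-running rails, running the full 1226 mm width of the frame in y; along x they sit between the end posts with a 65 mm gap after the −x posts and between neighbouring slats, leaving 74 mm before the +x posts.


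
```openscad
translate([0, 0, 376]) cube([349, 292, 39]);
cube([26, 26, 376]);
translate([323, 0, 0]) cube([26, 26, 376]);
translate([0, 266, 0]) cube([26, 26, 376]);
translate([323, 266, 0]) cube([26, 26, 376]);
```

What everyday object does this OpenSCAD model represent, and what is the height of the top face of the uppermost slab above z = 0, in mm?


A stool. The seat height is 415 mm.

A 349×292×39 slab at z = 376 on four corner posts — a stool. The seat top is 376 + 39 = 415 mm.


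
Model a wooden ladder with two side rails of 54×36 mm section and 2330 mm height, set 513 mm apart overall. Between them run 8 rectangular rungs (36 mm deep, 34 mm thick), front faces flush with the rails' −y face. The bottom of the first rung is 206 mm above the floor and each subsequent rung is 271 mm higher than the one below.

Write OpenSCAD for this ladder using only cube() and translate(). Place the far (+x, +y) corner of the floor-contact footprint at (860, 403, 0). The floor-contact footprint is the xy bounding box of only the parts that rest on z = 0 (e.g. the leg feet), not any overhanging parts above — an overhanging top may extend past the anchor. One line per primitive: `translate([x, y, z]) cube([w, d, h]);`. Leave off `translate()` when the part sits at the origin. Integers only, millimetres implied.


translate([347, 367, 0]) cube([54, 36, 2330]);
translate([806, 367, 0]) cube([54, 36, 2330]);
translate([401, 367, 206]) cube([405, 36, 34]);
translate([401, 367, 477]) cube([405, 36, 34]);
translate([401, 367, 748]) cube([405, 36, 34]);
translate([401, 367, 1019]) cube([405, 36, 34]);
translate([401, 367, 1290]) cube([405, 36, 34]);
translate([401, 367, 1561]) cube([405, 36, 34]);
translate([401, 367, 1832]) cube([405, 36, 34]);
translate([401, 367, 2103]) cube([405, 36, 34]);


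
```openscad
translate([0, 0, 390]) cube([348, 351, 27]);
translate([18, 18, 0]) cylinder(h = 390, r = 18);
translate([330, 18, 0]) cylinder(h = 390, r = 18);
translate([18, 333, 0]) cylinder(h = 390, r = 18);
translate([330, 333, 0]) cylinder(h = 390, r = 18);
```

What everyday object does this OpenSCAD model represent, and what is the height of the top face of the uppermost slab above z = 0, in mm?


A stool. The seat height is 417 mm.

A 348×351×27 slab at z = 390 on four corner cylinders — a stool. The seat top is 390 + 27 = 417 mm.


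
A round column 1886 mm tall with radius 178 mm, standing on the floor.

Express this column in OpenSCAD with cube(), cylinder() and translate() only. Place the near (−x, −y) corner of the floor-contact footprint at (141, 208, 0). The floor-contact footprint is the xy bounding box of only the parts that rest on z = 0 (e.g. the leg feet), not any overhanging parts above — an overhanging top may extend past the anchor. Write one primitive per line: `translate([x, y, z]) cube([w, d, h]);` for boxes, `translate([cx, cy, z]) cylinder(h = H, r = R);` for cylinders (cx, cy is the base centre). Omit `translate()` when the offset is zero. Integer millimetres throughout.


translate([319, 386, 0]) cylinder(h = 1886, r = 178);


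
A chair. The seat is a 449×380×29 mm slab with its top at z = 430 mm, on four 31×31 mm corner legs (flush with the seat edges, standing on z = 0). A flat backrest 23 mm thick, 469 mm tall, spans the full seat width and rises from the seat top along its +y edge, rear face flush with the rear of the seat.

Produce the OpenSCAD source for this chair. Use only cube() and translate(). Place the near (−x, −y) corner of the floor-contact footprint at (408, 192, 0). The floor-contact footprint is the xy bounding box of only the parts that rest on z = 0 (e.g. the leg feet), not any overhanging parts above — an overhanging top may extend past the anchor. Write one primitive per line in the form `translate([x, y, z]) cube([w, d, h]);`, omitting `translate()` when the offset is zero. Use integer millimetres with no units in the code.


translate([408, 192, 401]) cube([449, 380, 29]);
translate([408, 192, 0]) cube([31, 31, 401]);
translate([826, 192, 0]) cube([31, 31, 401]);
translate([408, 541, 0]) cube([31, 31, 401]);
translate([826, 541, 0]) cube([31, 31, 401]);
translate([408, 549, 430]) cube([449, 23, 469]);


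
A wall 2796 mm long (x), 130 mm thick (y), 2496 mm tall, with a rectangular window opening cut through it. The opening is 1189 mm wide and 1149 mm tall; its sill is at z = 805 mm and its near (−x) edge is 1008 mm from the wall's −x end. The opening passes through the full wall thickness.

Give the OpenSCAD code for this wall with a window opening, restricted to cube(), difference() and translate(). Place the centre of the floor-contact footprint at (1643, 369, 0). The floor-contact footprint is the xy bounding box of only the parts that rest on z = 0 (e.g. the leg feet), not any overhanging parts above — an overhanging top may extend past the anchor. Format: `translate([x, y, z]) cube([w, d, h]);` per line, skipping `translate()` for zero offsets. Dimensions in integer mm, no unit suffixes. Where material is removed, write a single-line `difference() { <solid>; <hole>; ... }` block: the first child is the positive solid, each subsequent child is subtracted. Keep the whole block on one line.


difference() { translate([245, 304, 0]) cube([2796, 130, 2496]); translate([1253, 304, 805]) cube([1189, 130, 1149]); }


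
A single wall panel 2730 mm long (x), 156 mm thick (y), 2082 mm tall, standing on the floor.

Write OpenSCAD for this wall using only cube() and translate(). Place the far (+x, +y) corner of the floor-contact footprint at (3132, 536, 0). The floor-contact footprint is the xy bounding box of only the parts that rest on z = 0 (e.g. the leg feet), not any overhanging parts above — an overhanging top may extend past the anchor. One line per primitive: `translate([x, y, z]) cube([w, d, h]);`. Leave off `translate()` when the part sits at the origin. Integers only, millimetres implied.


translate([402, 380, 0]) cube([2730, 156, 2082]);


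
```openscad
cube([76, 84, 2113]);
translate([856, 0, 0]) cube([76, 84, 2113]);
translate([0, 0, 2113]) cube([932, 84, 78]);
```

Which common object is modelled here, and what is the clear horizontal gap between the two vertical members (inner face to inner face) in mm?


A door frame. The clear opening width is 780 mm.

Two 2113 mm tall posts with a header on top — a door frame. The left jamb is 76 mm wide at x = 0; the right jamb starts at x = 856. The clear opening is 856 − 76 = 780 mm.


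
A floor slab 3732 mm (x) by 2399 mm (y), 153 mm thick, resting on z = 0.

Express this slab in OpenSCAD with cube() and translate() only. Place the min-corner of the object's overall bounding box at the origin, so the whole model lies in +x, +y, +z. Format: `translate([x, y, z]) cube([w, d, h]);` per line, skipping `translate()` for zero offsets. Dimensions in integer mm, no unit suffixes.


cube([3732, 2399, 153]);


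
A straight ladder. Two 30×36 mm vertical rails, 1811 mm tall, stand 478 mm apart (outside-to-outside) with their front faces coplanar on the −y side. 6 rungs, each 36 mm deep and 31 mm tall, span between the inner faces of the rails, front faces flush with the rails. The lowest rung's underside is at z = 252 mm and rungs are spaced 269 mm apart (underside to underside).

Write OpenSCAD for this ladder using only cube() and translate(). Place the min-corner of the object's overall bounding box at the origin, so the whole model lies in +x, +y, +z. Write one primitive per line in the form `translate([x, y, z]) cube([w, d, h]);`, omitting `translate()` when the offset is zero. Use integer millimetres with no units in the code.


// rung span = 478 - 2*30 = 418
// rung[k] z = 252 + k*269
cube([30, 36, 1811]);
translate([448, 0, 0]) cube([30, 36, 1811]);
translate([30, 0, 252]) cube([418, 36, 31]);
translate([30, 0, 521]) cube([418, 36, 31]);
translate([30, 0, 790]) cube([418, 36, 31]);
translate([30, 0, 1059]) cube([418, 36, 31]);
translate([30, 0, 1328]) cube([418, 36, 31]);
translate([30, 0, 1597]) cube([418, 36, 31]);
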